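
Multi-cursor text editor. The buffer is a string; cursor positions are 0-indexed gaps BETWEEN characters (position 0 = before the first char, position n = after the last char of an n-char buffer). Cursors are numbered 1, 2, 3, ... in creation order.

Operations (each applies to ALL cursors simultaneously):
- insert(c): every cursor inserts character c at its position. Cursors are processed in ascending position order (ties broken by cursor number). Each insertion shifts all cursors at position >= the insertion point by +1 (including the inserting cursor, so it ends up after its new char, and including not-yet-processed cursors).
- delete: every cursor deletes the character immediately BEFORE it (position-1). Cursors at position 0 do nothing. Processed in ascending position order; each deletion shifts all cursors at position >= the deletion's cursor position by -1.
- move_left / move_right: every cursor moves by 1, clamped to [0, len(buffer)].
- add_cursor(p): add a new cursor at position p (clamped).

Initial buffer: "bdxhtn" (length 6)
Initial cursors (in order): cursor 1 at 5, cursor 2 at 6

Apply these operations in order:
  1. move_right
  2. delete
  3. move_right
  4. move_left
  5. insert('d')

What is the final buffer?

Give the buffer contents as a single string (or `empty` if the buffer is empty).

After op 1 (move_right): buffer="bdxhtn" (len 6), cursors c1@6 c2@6, authorship ......
After op 2 (delete): buffer="bdxh" (len 4), cursors c1@4 c2@4, authorship ....
After op 3 (move_right): buffer="bdxh" (len 4), cursors c1@4 c2@4, authorship ....
After op 4 (move_left): buffer="bdxh" (len 4), cursors c1@3 c2@3, authorship ....
After op 5 (insert('d')): buffer="bdxddh" (len 6), cursors c1@5 c2@5, authorship ...12.

Answer: bdxddh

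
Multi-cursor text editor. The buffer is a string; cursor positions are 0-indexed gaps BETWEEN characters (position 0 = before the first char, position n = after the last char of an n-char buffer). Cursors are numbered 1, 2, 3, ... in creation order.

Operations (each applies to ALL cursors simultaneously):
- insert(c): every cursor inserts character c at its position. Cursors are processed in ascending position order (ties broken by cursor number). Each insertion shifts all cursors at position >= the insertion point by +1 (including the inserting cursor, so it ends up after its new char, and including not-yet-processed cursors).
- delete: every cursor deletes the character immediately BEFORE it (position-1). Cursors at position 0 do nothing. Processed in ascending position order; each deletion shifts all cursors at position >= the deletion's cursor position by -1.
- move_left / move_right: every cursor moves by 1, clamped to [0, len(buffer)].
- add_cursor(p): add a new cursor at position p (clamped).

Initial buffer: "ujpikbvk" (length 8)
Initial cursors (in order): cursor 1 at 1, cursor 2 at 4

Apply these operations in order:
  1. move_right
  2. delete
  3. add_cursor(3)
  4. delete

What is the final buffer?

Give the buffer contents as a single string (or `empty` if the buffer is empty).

Answer: bvk

Derivation:
After op 1 (move_right): buffer="ujpikbvk" (len 8), cursors c1@2 c2@5, authorship ........
After op 2 (delete): buffer="upibvk" (len 6), cursors c1@1 c2@3, authorship ......
After op 3 (add_cursor(3)): buffer="upibvk" (len 6), cursors c1@1 c2@3 c3@3, authorship ......
After op 4 (delete): buffer="bvk" (len 3), cursors c1@0 c2@0 c3@0, authorship ...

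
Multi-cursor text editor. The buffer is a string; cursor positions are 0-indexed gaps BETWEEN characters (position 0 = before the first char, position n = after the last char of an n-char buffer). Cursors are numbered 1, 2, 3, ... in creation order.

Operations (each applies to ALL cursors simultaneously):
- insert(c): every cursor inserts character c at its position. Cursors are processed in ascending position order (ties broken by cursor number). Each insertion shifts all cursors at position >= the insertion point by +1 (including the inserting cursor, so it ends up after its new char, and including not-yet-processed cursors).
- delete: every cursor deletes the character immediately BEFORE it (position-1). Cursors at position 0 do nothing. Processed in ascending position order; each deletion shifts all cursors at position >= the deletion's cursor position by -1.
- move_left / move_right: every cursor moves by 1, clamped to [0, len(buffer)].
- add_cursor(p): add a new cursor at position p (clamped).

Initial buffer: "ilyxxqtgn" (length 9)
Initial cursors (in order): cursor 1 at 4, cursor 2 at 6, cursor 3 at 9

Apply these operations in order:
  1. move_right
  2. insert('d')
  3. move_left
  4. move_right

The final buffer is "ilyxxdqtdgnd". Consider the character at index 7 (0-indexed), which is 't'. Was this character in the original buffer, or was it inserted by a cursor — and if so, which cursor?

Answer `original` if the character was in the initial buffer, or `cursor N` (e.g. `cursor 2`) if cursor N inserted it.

Answer: original

Derivation:
After op 1 (move_right): buffer="ilyxxqtgn" (len 9), cursors c1@5 c2@7 c3@9, authorship .........
After op 2 (insert('d')): buffer="ilyxxdqtdgnd" (len 12), cursors c1@6 c2@9 c3@12, authorship .....1..2..3
After op 3 (move_left): buffer="ilyxxdqtdgnd" (len 12), cursors c1@5 c2@8 c3@11, authorship .....1..2..3
After op 4 (move_right): buffer="ilyxxdqtdgnd" (len 12), cursors c1@6 c2@9 c3@12, authorship .....1..2..3
Authorship (.=original, N=cursor N): . . . . . 1 . . 2 . . 3
Index 7: author = original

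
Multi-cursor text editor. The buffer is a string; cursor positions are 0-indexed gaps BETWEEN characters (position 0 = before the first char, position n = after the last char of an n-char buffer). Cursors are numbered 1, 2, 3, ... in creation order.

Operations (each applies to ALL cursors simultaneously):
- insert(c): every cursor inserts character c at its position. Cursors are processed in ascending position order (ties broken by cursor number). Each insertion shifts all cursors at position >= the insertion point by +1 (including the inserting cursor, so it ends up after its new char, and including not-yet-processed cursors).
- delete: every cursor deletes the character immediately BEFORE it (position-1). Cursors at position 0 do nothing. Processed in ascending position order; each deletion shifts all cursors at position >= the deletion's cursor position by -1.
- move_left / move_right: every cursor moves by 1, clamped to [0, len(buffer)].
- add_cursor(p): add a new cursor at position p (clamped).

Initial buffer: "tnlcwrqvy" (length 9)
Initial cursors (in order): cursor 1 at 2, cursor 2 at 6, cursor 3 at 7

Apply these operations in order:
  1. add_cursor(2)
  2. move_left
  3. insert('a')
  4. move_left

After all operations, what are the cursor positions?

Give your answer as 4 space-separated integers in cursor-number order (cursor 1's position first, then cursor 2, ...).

After op 1 (add_cursor(2)): buffer="tnlcwrqvy" (len 9), cursors c1@2 c4@2 c2@6 c3@7, authorship .........
After op 2 (move_left): buffer="tnlcwrqvy" (len 9), cursors c1@1 c4@1 c2@5 c3@6, authorship .........
After op 3 (insert('a')): buffer="taanlcwaraqvy" (len 13), cursors c1@3 c4@3 c2@8 c3@10, authorship .14....2.3...
After op 4 (move_left): buffer="taanlcwaraqvy" (len 13), cursors c1@2 c4@2 c2@7 c3@9, authorship .14....2.3...

Answer: 2 7 9 2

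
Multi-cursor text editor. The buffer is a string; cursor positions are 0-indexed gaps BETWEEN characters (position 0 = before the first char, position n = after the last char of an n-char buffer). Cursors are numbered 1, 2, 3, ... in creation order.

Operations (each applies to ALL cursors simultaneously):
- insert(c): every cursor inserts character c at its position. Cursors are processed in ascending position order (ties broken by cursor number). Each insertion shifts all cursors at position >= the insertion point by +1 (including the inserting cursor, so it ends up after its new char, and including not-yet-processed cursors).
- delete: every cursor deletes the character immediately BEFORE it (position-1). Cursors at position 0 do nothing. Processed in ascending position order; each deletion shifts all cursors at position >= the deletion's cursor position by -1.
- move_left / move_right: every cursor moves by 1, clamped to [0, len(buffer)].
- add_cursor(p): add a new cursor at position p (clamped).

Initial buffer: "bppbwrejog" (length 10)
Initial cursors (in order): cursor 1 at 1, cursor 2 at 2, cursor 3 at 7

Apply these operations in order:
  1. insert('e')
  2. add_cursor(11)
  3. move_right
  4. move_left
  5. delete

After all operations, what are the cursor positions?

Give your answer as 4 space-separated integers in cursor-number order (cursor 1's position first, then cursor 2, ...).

After op 1 (insert('e')): buffer="bepepbwreejog" (len 13), cursors c1@2 c2@4 c3@10, authorship .1.2.....3...
After op 2 (add_cursor(11)): buffer="bepepbwreejog" (len 13), cursors c1@2 c2@4 c3@10 c4@11, authorship .1.2.....3...
After op 3 (move_right): buffer="bepepbwreejog" (len 13), cursors c1@3 c2@5 c3@11 c4@12, authorship .1.2.....3...
After op 4 (move_left): buffer="bepepbwreejog" (len 13), cursors c1@2 c2@4 c3@10 c4@11, authorship .1.2.....3...
After op 5 (delete): buffer="bppbwreog" (len 9), cursors c1@1 c2@2 c3@7 c4@7, authorship .........

Answer: 1 2 7 7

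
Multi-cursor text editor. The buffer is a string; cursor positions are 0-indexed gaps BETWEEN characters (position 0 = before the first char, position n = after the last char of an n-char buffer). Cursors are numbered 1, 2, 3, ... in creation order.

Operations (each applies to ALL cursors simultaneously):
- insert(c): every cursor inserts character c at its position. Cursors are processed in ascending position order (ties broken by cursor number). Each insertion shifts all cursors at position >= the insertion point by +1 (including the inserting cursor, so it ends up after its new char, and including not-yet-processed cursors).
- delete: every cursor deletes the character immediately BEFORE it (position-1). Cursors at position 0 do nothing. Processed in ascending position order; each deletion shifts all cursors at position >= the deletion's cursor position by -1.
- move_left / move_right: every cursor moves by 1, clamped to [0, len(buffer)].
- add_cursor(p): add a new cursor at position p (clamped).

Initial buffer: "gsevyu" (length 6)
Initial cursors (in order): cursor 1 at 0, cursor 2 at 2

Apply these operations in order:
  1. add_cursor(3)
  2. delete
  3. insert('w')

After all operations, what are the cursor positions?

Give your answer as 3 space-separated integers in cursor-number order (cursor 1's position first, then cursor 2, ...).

Answer: 1 4 4

Derivation:
After op 1 (add_cursor(3)): buffer="gsevyu" (len 6), cursors c1@0 c2@2 c3@3, authorship ......
After op 2 (delete): buffer="gvyu" (len 4), cursors c1@0 c2@1 c3@1, authorship ....
After op 3 (insert('w')): buffer="wgwwvyu" (len 7), cursors c1@1 c2@4 c3@4, authorship 1.23...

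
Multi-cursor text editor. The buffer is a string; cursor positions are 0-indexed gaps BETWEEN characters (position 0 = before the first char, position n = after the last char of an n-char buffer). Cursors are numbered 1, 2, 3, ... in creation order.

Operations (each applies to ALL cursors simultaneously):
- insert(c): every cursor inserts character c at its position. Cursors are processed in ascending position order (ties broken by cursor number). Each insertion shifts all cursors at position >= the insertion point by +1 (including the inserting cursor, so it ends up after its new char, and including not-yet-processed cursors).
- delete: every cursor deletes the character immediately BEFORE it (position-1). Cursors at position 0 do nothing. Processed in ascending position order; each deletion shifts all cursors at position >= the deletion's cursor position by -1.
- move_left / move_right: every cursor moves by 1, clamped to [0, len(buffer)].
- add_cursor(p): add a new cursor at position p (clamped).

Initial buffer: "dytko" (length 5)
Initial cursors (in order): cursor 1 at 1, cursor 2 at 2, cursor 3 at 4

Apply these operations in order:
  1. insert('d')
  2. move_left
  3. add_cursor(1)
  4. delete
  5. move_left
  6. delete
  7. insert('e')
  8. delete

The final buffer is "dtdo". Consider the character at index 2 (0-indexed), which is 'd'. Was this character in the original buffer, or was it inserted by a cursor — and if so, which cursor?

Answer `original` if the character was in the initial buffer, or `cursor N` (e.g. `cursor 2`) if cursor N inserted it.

Answer: cursor 3

Derivation:
After op 1 (insert('d')): buffer="ddydtkdo" (len 8), cursors c1@2 c2@4 c3@7, authorship .1.2..3.
After op 2 (move_left): buffer="ddydtkdo" (len 8), cursors c1@1 c2@3 c3@6, authorship .1.2..3.
After op 3 (add_cursor(1)): buffer="ddydtkdo" (len 8), cursors c1@1 c4@1 c2@3 c3@6, authorship .1.2..3.
After op 4 (delete): buffer="ddtdo" (len 5), cursors c1@0 c4@0 c2@1 c3@3, authorship 12.3.
After op 5 (move_left): buffer="ddtdo" (len 5), cursors c1@0 c2@0 c4@0 c3@2, authorship 12.3.
After op 6 (delete): buffer="dtdo" (len 4), cursors c1@0 c2@0 c4@0 c3@1, authorship 1.3.
After op 7 (insert('e')): buffer="eeedetdo" (len 8), cursors c1@3 c2@3 c4@3 c3@5, authorship 12413.3.
After op 8 (delete): buffer="dtdo" (len 4), cursors c1@0 c2@0 c4@0 c3@1, authorship 1.3.
Authorship (.=original, N=cursor N): 1 . 3 .
Index 2: author = 3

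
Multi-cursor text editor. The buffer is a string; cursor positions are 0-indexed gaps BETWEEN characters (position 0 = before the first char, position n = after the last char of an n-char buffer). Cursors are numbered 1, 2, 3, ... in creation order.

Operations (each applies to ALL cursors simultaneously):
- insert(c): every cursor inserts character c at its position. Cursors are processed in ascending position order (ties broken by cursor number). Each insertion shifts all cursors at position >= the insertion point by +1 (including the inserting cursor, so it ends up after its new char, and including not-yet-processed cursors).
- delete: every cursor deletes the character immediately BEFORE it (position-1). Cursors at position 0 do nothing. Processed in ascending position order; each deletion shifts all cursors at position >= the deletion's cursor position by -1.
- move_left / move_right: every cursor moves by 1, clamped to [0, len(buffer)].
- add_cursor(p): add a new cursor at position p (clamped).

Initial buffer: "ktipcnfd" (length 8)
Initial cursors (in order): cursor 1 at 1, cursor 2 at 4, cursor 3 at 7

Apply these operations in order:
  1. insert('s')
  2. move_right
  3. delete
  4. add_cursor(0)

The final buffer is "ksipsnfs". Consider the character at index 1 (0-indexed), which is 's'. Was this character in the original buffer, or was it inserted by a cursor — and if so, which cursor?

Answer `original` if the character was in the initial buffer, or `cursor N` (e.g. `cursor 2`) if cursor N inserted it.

After op 1 (insert('s')): buffer="kstipscnfsd" (len 11), cursors c1@2 c2@6 c3@10, authorship .1...2...3.
After op 2 (move_right): buffer="kstipscnfsd" (len 11), cursors c1@3 c2@7 c3@11, authorship .1...2...3.
After op 3 (delete): buffer="ksipsnfs" (len 8), cursors c1@2 c2@5 c3@8, authorship .1..2..3
After op 4 (add_cursor(0)): buffer="ksipsnfs" (len 8), cursors c4@0 c1@2 c2@5 c3@8, authorship .1..2..3
Authorship (.=original, N=cursor N): . 1 . . 2 . . 3
Index 1: author = 1

Answer: cursor 1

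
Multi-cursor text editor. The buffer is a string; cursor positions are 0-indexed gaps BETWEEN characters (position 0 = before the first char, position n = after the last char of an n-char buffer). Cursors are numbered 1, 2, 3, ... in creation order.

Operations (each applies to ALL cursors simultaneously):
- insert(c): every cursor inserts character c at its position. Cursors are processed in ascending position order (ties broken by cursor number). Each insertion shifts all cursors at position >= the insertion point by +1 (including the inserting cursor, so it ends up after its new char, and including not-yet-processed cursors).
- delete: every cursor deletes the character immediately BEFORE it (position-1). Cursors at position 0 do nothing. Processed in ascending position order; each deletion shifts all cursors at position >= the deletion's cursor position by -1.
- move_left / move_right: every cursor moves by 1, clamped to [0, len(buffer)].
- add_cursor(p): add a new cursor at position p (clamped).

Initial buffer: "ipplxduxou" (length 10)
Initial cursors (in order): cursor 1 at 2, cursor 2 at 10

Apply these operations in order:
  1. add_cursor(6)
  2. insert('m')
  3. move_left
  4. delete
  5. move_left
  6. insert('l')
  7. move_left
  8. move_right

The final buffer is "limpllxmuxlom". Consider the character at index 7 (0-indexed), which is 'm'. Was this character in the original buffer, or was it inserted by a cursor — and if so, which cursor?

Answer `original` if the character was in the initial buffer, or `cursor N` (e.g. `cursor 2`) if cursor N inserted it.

After op 1 (add_cursor(6)): buffer="ipplxduxou" (len 10), cursors c1@2 c3@6 c2@10, authorship ..........
After op 2 (insert('m')): buffer="ipmplxdmuxoum" (len 13), cursors c1@3 c3@8 c2@13, authorship ..1....3....2
After op 3 (move_left): buffer="ipmplxdmuxoum" (len 13), cursors c1@2 c3@7 c2@12, authorship ..1....3....2
After op 4 (delete): buffer="implxmuxom" (len 10), cursors c1@1 c3@5 c2@9, authorship .1...3...2
After op 5 (move_left): buffer="implxmuxom" (len 10), cursors c1@0 c3@4 c2@8, authorship .1...3...2
After op 6 (insert('l')): buffer="limpllxmuxlom" (len 13), cursors c1@1 c3@6 c2@11, authorship 1.1..3.3..2.2
After op 7 (move_left): buffer="limpllxmuxlom" (len 13), cursors c1@0 c3@5 c2@10, authorship 1.1..3.3..2.2
After op 8 (move_right): buffer="limpllxmuxlom" (len 13), cursors c1@1 c3@6 c2@11, authorship 1.1..3.3..2.2
Authorship (.=original, N=cursor N): 1 . 1 . . 3 . 3 . . 2 . 2
Index 7: author = 3

Answer: cursor 3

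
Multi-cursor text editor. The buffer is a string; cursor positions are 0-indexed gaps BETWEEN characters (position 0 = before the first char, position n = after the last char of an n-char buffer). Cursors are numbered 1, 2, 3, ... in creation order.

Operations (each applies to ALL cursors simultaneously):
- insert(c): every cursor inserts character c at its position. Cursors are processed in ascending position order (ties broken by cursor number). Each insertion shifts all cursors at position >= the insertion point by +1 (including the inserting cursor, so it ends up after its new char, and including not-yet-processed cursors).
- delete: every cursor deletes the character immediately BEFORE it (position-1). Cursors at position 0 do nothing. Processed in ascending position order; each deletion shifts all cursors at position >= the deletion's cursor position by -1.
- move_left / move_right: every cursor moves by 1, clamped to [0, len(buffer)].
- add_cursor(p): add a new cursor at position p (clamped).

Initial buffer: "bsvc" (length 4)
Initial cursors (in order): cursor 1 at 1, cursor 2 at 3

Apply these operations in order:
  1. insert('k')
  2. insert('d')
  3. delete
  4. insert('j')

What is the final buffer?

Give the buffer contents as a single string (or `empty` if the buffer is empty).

Answer: bkjsvkjc

Derivation:
After op 1 (insert('k')): buffer="bksvkc" (len 6), cursors c1@2 c2@5, authorship .1..2.
After op 2 (insert('d')): buffer="bkdsvkdc" (len 8), cursors c1@3 c2@7, authorship .11..22.
After op 3 (delete): buffer="bksvkc" (len 6), cursors c1@2 c2@5, authorship .1..2.
After op 4 (insert('j')): buffer="bkjsvkjc" (len 8), cursors c1@3 c2@7, authorship .11..22.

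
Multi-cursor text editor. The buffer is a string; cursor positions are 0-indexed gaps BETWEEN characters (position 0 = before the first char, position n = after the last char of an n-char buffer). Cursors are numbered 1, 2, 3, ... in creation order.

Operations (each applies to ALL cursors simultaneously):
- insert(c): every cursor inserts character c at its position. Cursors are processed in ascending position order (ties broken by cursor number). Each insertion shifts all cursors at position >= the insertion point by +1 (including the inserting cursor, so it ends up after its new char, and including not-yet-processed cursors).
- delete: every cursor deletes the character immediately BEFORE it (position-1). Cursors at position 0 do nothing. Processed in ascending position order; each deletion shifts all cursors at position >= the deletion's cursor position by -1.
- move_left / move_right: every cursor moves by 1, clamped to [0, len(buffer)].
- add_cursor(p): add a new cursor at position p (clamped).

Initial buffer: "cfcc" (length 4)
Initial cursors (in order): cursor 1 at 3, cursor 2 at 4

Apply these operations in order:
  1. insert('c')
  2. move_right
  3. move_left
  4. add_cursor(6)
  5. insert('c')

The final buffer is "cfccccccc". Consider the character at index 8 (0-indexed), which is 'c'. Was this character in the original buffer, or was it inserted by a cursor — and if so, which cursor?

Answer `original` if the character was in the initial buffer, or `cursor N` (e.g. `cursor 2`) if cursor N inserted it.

Answer: cursor 3

Derivation:
After op 1 (insert('c')): buffer="cfcccc" (len 6), cursors c1@4 c2@6, authorship ...1.2
After op 2 (move_right): buffer="cfcccc" (len 6), cursors c1@5 c2@6, authorship ...1.2
After op 3 (move_left): buffer="cfcccc" (len 6), cursors c1@4 c2@5, authorship ...1.2
After op 4 (add_cursor(6)): buffer="cfcccc" (len 6), cursors c1@4 c2@5 c3@6, authorship ...1.2
After op 5 (insert('c')): buffer="cfccccccc" (len 9), cursors c1@5 c2@7 c3@9, authorship ...11.223
Authorship (.=original, N=cursor N): . . . 1 1 . 2 2 3
Index 8: author = 3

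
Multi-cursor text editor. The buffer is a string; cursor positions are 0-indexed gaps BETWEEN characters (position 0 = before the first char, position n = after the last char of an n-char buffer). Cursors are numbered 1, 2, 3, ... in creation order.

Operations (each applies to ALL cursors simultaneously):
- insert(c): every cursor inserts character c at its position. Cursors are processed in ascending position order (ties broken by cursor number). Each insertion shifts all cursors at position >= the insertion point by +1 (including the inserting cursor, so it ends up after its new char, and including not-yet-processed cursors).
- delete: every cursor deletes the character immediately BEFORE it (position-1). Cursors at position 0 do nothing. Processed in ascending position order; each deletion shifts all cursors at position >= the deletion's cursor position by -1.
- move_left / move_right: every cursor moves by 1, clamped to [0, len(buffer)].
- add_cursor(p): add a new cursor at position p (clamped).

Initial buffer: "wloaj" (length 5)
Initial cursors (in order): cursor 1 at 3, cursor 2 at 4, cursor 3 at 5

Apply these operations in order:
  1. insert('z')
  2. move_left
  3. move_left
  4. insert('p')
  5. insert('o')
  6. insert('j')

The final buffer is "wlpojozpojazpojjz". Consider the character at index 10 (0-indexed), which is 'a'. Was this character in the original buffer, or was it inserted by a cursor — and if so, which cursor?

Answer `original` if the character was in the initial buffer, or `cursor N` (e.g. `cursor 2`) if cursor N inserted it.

Answer: original

Derivation:
After op 1 (insert('z')): buffer="wlozazjz" (len 8), cursors c1@4 c2@6 c3@8, authorship ...1.2.3
After op 2 (move_left): buffer="wlozazjz" (len 8), cursors c1@3 c2@5 c3@7, authorship ...1.2.3
After op 3 (move_left): buffer="wlozazjz" (len 8), cursors c1@2 c2@4 c3@6, authorship ...1.2.3
After op 4 (insert('p')): buffer="wlpozpazpjz" (len 11), cursors c1@3 c2@6 c3@9, authorship ..1.12.23.3
After op 5 (insert('o')): buffer="wlpoozpoazpojz" (len 14), cursors c1@4 c2@8 c3@12, authorship ..11.122.233.3
After op 6 (insert('j')): buffer="wlpojozpojazpojjz" (len 17), cursors c1@5 c2@10 c3@15, authorship ..111.1222.2333.3
Authorship (.=original, N=cursor N): . . 1 1 1 . 1 2 2 2 . 2 3 3 3 . 3
Index 10: author = original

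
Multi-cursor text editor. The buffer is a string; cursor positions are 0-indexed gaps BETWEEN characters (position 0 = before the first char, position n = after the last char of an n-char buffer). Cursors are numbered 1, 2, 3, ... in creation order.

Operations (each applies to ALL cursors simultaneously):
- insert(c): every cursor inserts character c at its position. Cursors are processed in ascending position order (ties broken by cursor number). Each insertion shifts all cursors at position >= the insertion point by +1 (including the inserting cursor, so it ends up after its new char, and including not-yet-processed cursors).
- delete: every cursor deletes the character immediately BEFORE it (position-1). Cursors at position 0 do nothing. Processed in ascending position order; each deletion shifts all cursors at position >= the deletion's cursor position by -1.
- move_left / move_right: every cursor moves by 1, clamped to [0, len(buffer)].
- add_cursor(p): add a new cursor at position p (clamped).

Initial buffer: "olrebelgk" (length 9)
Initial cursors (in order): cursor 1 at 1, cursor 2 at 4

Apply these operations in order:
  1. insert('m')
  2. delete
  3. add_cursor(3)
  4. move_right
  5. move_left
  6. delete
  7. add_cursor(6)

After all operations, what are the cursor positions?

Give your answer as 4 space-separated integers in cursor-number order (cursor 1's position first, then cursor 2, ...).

After op 1 (insert('m')): buffer="omlrembelgk" (len 11), cursors c1@2 c2@6, authorship .1...2.....
After op 2 (delete): buffer="olrebelgk" (len 9), cursors c1@1 c2@4, authorship .........
After op 3 (add_cursor(3)): buffer="olrebelgk" (len 9), cursors c1@1 c3@3 c2@4, authorship .........
After op 4 (move_right): buffer="olrebelgk" (len 9), cursors c1@2 c3@4 c2@5, authorship .........
After op 5 (move_left): buffer="olrebelgk" (len 9), cursors c1@1 c3@3 c2@4, authorship .........
After op 6 (delete): buffer="lbelgk" (len 6), cursors c1@0 c2@1 c3@1, authorship ......
After op 7 (add_cursor(6)): buffer="lbelgk" (len 6), cursors c1@0 c2@1 c3@1 c4@6, authorship ......

Answer: 0 1 1 6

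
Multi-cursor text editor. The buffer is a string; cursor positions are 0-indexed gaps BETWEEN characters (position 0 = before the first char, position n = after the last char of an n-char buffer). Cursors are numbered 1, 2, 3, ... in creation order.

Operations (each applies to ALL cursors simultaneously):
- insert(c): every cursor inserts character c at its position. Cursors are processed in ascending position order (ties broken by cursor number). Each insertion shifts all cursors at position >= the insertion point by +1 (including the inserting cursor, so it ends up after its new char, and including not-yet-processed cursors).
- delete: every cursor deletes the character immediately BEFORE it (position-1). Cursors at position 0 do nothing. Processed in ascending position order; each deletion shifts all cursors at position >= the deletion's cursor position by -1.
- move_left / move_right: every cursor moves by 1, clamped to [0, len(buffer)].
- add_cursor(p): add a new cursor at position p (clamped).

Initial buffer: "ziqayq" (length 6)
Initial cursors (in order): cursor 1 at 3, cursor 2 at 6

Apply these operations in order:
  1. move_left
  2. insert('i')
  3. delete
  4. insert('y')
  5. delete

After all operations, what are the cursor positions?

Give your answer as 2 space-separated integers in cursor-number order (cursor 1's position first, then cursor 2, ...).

After op 1 (move_left): buffer="ziqayq" (len 6), cursors c1@2 c2@5, authorship ......
After op 2 (insert('i')): buffer="ziiqayiq" (len 8), cursors c1@3 c2@7, authorship ..1...2.
After op 3 (delete): buffer="ziqayq" (len 6), cursors c1@2 c2@5, authorship ......
After op 4 (insert('y')): buffer="ziyqayyq" (len 8), cursors c1@3 c2@7, authorship ..1...2.
After op 5 (delete): buffer="ziqayq" (len 6), cursors c1@2 c2@5, authorship ......

Answer: 2 5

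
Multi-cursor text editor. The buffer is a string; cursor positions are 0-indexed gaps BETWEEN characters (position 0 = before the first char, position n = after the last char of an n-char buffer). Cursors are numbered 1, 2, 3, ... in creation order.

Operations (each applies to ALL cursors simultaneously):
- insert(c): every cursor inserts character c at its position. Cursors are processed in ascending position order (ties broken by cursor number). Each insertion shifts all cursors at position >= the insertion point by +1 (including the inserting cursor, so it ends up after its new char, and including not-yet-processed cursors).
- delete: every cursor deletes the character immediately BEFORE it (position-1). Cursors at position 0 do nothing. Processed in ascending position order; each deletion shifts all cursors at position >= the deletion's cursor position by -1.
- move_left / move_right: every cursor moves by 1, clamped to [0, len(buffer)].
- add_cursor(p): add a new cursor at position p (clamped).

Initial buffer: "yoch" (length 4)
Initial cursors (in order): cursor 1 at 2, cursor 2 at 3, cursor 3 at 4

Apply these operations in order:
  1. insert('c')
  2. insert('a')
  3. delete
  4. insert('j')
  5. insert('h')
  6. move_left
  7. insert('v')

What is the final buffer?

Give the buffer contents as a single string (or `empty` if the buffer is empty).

Answer: yocjvhccjvhhcjvh

Derivation:
After op 1 (insert('c')): buffer="yoccchc" (len 7), cursors c1@3 c2@5 c3@7, authorship ..1.2.3
After op 2 (insert('a')): buffer="yocaccahca" (len 10), cursors c1@4 c2@7 c3@10, authorship ..11.22.33
After op 3 (delete): buffer="yoccchc" (len 7), cursors c1@3 c2@5 c3@7, authorship ..1.2.3
After op 4 (insert('j')): buffer="yocjccjhcj" (len 10), cursors c1@4 c2@7 c3@10, authorship ..11.22.33
After op 5 (insert('h')): buffer="yocjhccjhhcjh" (len 13), cursors c1@5 c2@9 c3@13, authorship ..111.222.333
After op 6 (move_left): buffer="yocjhccjhhcjh" (len 13), cursors c1@4 c2@8 c3@12, authorship ..111.222.333
After op 7 (insert('v')): buffer="yocjvhccjvhhcjvh" (len 16), cursors c1@5 c2@10 c3@15, authorship ..1111.2222.3333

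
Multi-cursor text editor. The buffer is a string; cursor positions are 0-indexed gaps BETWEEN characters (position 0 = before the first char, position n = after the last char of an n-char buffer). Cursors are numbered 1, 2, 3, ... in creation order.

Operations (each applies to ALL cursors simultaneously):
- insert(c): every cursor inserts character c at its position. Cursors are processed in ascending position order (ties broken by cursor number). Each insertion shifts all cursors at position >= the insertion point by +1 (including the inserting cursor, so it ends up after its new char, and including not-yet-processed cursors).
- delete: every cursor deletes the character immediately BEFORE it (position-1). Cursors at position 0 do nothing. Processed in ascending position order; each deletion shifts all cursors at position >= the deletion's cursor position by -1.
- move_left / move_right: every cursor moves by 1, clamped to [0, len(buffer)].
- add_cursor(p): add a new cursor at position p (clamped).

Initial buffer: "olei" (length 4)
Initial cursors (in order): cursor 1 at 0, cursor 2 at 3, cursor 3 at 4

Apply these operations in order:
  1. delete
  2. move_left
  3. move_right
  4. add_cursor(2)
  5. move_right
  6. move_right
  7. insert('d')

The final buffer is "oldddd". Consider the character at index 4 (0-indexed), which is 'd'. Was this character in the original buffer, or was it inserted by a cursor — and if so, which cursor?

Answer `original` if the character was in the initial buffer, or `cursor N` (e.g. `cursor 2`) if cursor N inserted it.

After op 1 (delete): buffer="ol" (len 2), cursors c1@0 c2@2 c3@2, authorship ..
After op 2 (move_left): buffer="ol" (len 2), cursors c1@0 c2@1 c3@1, authorship ..
After op 3 (move_right): buffer="ol" (len 2), cursors c1@1 c2@2 c3@2, authorship ..
After op 4 (add_cursor(2)): buffer="ol" (len 2), cursors c1@1 c2@2 c3@2 c4@2, authorship ..
After op 5 (move_right): buffer="ol" (len 2), cursors c1@2 c2@2 c3@2 c4@2, authorship ..
After op 6 (move_right): buffer="ol" (len 2), cursors c1@2 c2@2 c3@2 c4@2, authorship ..
After op 7 (insert('d')): buffer="oldddd" (len 6), cursors c1@6 c2@6 c3@6 c4@6, authorship ..1234
Authorship (.=original, N=cursor N): . . 1 2 3 4
Index 4: author = 3

Answer: cursor 3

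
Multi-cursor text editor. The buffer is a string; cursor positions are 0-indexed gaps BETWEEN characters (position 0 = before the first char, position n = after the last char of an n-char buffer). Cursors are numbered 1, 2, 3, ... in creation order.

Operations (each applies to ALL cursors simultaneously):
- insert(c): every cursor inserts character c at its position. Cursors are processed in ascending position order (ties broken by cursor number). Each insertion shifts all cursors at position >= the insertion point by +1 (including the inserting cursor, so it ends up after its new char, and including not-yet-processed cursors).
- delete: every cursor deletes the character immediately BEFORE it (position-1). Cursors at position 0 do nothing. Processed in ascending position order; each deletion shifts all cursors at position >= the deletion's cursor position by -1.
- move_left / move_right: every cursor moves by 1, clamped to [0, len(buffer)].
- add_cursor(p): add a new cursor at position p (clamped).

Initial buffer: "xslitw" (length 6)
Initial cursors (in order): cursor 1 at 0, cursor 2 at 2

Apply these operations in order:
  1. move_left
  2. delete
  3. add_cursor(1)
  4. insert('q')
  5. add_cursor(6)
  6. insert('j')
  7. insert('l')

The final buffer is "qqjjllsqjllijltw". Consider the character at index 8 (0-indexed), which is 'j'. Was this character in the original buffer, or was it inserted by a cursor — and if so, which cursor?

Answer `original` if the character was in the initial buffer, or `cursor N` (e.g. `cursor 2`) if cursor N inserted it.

After op 1 (move_left): buffer="xslitw" (len 6), cursors c1@0 c2@1, authorship ......
After op 2 (delete): buffer="slitw" (len 5), cursors c1@0 c2@0, authorship .....
After op 3 (add_cursor(1)): buffer="slitw" (len 5), cursors c1@0 c2@0 c3@1, authorship .....
After op 4 (insert('q')): buffer="qqsqlitw" (len 8), cursors c1@2 c2@2 c3@4, authorship 12.3....
After op 5 (add_cursor(6)): buffer="qqsqlitw" (len 8), cursors c1@2 c2@2 c3@4 c4@6, authorship 12.3....
After op 6 (insert('j')): buffer="qqjjsqjlijtw" (len 12), cursors c1@4 c2@4 c3@7 c4@10, authorship 1212.33..4..
After op 7 (insert('l')): buffer="qqjjllsqjllijltw" (len 16), cursors c1@6 c2@6 c3@10 c4@14, authorship 121212.333..44..
Authorship (.=original, N=cursor N): 1 2 1 2 1 2 . 3 3 3 . . 4 4 . .
Index 8: author = 3

Answer: cursor 3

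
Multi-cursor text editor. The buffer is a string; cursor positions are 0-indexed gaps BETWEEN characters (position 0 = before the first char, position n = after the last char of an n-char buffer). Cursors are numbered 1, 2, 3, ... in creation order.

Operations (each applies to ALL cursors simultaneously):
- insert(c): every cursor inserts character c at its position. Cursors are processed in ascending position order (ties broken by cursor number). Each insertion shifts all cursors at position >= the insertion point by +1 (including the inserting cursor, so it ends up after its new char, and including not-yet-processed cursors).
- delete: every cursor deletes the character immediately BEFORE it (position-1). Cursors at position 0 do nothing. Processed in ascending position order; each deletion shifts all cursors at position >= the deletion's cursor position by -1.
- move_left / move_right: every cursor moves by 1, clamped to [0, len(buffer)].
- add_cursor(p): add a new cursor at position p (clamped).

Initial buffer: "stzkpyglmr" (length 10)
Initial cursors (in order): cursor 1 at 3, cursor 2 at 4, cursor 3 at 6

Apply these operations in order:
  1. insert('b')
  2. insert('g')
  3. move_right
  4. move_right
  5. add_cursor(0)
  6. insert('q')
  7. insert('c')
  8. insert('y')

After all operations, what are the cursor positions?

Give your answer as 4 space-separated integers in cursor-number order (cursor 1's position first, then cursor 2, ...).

After op 1 (insert('b')): buffer="stzbkbpybglmr" (len 13), cursors c1@4 c2@6 c3@9, authorship ...1.2..3....
After op 2 (insert('g')): buffer="stzbgkbgpybgglmr" (len 16), cursors c1@5 c2@8 c3@12, authorship ...11.22..33....
After op 3 (move_right): buffer="stzbgkbgpybgglmr" (len 16), cursors c1@6 c2@9 c3@13, authorship ...11.22..33....
After op 4 (move_right): buffer="stzbgkbgpybgglmr" (len 16), cursors c1@7 c2@10 c3@14, authorship ...11.22..33....
After op 5 (add_cursor(0)): buffer="stzbgkbgpybgglmr" (len 16), cursors c4@0 c1@7 c2@10 c3@14, authorship ...11.22..33....
After op 6 (insert('q')): buffer="qstzbgkbqgpyqbgglqmr" (len 20), cursors c4@1 c1@9 c2@13 c3@18, authorship 4...11.212..233..3..
After op 7 (insert('c')): buffer="qcstzbgkbqcgpyqcbgglqcmr" (len 24), cursors c4@2 c1@11 c2@16 c3@22, authorship 44...11.2112..2233..33..
After op 8 (insert('y')): buffer="qcystzbgkbqcygpyqcybgglqcymr" (len 28), cursors c4@3 c1@13 c2@19 c3@26, authorship 444...11.21112..22233..333..

Answer: 13 19 26 3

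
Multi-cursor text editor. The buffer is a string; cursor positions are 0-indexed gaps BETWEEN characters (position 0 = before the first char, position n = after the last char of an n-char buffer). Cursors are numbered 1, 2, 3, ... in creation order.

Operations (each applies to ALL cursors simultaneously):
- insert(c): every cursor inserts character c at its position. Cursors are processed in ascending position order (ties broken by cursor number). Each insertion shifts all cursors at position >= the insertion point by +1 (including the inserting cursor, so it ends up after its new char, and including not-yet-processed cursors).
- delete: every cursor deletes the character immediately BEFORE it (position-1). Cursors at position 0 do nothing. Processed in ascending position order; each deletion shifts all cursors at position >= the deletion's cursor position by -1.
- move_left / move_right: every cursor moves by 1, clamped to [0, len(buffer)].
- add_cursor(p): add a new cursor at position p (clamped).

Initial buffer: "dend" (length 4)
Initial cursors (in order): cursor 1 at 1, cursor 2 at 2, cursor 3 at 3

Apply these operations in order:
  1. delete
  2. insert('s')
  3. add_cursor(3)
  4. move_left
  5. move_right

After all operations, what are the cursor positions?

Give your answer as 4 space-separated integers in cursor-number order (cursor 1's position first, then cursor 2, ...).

After op 1 (delete): buffer="d" (len 1), cursors c1@0 c2@0 c3@0, authorship .
After op 2 (insert('s')): buffer="sssd" (len 4), cursors c1@3 c2@3 c3@3, authorship 123.
After op 3 (add_cursor(3)): buffer="sssd" (len 4), cursors c1@3 c2@3 c3@3 c4@3, authorship 123.
After op 4 (move_left): buffer="sssd" (len 4), cursors c1@2 c2@2 c3@2 c4@2, authorship 123.
After op 5 (move_right): buffer="sssd" (len 4), cursors c1@3 c2@3 c3@3 c4@3, authorship 123.

Answer: 3 3 3 3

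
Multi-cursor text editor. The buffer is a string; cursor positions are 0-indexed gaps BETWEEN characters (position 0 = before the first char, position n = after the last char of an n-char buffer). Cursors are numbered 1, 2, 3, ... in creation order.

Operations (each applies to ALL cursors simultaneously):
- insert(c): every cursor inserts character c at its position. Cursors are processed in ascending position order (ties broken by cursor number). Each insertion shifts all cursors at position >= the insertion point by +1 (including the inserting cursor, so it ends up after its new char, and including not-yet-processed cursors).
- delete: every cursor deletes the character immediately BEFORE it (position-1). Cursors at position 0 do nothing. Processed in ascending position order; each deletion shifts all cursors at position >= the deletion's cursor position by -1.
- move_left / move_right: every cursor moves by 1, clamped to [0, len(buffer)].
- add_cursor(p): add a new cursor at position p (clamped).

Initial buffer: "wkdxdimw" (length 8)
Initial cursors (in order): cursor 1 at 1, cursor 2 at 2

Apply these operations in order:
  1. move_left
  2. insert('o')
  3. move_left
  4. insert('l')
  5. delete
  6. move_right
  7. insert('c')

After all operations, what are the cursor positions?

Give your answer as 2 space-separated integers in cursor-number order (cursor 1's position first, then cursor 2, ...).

Answer: 2 5

Derivation:
After op 1 (move_left): buffer="wkdxdimw" (len 8), cursors c1@0 c2@1, authorship ........
After op 2 (insert('o')): buffer="owokdxdimw" (len 10), cursors c1@1 c2@3, authorship 1.2.......
After op 3 (move_left): buffer="owokdxdimw" (len 10), cursors c1@0 c2@2, authorship 1.2.......
After op 4 (insert('l')): buffer="lowlokdxdimw" (len 12), cursors c1@1 c2@4, authorship 11.22.......
After op 5 (delete): buffer="owokdxdimw" (len 10), cursors c1@0 c2@2, authorship 1.2.......
After op 6 (move_right): buffer="owokdxdimw" (len 10), cursors c1@1 c2@3, authorship 1.2.......
After op 7 (insert('c')): buffer="ocwockdxdimw" (len 12), cursors c1@2 c2@5, authorship 11.22.......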